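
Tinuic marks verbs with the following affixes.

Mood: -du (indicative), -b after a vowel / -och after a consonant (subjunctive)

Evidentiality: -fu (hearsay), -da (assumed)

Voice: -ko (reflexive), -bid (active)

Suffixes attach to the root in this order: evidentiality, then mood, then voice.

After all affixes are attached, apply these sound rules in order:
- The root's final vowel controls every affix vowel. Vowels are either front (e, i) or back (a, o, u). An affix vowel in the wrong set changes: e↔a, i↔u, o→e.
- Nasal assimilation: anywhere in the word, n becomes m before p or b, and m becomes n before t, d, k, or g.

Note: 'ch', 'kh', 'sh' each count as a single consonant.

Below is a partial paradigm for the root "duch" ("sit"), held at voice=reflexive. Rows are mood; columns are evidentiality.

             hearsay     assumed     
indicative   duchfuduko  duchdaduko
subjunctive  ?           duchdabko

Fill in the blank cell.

duchfubko

Attach evidentiality hearsay -fu → duchfu.
Attach mood subjunctive -b (after vowel 'u') → duchfub.
Attach voice reflexive -ko → duchfubko.
Vowel harmony: no change.
Nasal assimilation: no change.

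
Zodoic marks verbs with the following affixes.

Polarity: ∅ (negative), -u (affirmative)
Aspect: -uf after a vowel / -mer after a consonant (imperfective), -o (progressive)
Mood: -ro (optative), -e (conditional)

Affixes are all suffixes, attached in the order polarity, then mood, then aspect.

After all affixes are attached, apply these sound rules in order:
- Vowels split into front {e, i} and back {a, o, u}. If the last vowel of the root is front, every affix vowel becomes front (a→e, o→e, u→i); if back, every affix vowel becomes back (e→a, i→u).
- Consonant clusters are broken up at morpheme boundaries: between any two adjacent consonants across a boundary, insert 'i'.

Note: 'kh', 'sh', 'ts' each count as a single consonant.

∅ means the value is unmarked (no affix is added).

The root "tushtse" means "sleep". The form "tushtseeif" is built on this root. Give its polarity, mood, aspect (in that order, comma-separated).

negative, conditional, imperfective

Segment: tushtse-e-uf.
polarity: ∅ → negative.
mood: -e → conditional.
aspect: -uf/mer → imperfective.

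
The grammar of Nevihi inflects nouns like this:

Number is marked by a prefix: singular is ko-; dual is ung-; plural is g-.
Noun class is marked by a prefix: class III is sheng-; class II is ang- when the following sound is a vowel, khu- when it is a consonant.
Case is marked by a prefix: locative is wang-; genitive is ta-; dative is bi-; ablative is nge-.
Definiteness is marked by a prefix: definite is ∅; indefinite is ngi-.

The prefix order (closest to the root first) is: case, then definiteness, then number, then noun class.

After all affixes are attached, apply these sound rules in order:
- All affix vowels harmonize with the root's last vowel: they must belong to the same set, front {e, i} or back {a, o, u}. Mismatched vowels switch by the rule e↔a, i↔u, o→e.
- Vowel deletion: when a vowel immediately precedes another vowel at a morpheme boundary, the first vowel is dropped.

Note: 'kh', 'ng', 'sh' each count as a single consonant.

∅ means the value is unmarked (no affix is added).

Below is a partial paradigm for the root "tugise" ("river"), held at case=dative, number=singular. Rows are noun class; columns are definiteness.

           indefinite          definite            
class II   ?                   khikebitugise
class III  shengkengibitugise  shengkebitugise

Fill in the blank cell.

Attach case dative bi- → bitugise.
Attach definiteness indefinite ngi- → ngibitugise.
Attach number singular ko- → kongibitugise.
Attach noun class class II khu- (before consonant 'k') → khukongibitugise.
Apply vowel harmony: khukongibitugise → khikengibitugise.
Vowel deletion: no change.

khikengibitugise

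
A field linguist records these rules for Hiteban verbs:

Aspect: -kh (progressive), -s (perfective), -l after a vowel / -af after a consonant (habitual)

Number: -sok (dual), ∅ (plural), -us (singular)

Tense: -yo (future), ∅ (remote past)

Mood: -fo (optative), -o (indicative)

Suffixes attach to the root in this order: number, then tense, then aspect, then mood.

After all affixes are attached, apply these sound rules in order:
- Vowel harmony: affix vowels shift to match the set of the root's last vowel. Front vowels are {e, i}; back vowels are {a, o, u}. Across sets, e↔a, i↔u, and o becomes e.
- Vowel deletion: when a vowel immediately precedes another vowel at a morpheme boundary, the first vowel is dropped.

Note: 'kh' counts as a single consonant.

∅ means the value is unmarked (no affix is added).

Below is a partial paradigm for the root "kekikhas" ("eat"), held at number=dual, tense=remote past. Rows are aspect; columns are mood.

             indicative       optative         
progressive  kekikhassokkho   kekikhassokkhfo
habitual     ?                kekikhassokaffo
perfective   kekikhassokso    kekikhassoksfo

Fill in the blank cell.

kekikhassokafo

Attach number dual -sok → kekikhassok.
tense = remote past: zero marking, form stays kekikhassok.
Attach aspect habitual -af (after consonant 'k') → kekikhassokaf.
Attach mood indicative -o → kekikhassokafo.
Vowel harmony: no change.
Vowel deletion: no change.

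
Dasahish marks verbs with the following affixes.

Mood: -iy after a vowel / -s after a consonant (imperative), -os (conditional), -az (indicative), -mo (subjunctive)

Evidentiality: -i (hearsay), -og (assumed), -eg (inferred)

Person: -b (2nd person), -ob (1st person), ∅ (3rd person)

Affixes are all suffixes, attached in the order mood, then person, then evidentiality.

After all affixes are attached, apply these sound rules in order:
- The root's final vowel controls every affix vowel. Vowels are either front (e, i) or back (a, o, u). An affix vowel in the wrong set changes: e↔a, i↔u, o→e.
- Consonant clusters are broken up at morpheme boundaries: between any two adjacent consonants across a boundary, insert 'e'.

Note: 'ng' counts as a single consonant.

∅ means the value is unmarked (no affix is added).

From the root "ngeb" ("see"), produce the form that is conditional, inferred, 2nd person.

Attach mood conditional -os → ngebos.
Attach person 2nd person -b → ngebosb.
Attach evidentiality inferred -eg → ngebosbeg.
Apply vowel harmony: ngebosbeg → ngebesbeg.
Apply epenthesis: ngebesbeg → ngebesebeg.

ngebesebeg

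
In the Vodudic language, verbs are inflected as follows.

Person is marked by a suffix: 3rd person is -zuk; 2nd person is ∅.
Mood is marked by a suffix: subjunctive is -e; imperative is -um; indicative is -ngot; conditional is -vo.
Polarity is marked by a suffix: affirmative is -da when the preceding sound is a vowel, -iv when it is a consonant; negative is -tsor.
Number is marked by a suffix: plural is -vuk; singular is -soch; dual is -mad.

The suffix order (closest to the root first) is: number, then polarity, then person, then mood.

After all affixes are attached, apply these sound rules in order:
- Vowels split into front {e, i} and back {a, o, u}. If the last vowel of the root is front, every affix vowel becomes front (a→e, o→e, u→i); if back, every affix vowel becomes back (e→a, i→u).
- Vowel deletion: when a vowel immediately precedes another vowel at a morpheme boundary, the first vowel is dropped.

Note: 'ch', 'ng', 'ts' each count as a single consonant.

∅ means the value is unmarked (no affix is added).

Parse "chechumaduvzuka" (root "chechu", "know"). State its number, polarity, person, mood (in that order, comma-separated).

Segment: chechu-mad-iv-zuk-e.
number: -mad → dual.
polarity: -da/iv → affirmative.
person: -zuk → 3rd person.
mood: -e → subjunctive.

dual, affirmative, 3rd person, subjunctive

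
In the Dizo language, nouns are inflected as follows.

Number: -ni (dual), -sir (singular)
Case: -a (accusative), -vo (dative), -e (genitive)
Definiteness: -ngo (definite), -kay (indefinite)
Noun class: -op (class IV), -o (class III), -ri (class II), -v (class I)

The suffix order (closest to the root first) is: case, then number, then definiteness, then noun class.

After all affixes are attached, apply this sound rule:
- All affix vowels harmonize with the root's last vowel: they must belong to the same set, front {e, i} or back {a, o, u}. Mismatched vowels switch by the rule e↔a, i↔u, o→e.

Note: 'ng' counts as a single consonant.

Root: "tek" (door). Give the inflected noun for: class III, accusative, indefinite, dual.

tekenikeye

Attach case accusative -a → teka.
Attach number dual -ni → tekani.
Attach definiteness indefinite -kay → tekanikay.
Attach noun class class III -o → tekanikayo.
Apply vowel harmony: tekanikayo → tekenikeye.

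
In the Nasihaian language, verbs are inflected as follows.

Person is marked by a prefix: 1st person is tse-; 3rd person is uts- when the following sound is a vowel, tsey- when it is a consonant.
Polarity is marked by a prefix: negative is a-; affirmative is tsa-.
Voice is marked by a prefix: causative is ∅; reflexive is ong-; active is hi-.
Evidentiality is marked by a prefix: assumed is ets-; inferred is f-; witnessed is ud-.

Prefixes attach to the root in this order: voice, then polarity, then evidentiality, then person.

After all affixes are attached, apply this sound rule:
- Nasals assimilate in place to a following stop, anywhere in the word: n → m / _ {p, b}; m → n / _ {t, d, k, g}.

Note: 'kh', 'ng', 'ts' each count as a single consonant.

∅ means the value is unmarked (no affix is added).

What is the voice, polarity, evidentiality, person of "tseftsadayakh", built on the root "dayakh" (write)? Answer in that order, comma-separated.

Segment: tse-f-tsa-dayakh.
voice: ∅ → causative.
polarity: tsa- → affirmative.
evidentiality: f- → inferred.
person: tse- → 1st person.

causative, affirmative, inferred, 1st person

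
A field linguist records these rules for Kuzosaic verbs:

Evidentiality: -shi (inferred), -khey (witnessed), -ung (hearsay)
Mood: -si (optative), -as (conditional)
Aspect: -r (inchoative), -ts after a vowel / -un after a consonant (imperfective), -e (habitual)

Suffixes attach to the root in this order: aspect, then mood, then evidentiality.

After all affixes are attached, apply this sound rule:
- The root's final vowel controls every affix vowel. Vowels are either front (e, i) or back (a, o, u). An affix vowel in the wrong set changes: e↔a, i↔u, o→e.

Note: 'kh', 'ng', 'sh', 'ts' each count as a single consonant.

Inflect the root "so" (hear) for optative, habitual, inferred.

Attach aspect habitual -e → soe.
Attach mood optative -si → soesi.
Attach evidentiality inferred -shi → soesishi.
Apply vowel harmony: soesishi → soasushu.

soasushu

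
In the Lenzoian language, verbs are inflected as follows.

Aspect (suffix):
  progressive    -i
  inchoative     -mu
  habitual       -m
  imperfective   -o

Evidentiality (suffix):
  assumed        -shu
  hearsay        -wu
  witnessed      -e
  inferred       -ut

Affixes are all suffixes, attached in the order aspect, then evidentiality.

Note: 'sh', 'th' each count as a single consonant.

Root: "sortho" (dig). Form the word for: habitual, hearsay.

sorthomwu

Attach aspect habitual -m → sorthom.
Attach evidentiality hearsay -wu → sorthomwu.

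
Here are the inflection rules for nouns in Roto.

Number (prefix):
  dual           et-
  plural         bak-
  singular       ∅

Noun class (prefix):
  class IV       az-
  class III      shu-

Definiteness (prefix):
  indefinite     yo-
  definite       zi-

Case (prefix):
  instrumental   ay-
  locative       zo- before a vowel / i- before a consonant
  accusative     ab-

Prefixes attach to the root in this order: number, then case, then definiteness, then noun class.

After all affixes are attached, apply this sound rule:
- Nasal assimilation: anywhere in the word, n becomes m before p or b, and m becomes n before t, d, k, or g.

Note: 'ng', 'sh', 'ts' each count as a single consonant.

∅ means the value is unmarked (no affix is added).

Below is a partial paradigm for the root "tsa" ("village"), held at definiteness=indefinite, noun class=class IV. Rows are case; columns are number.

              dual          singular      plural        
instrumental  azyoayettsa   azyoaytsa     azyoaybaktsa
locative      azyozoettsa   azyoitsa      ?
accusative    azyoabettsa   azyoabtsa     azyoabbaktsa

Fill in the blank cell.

Attach number plural bak- → baktsa.
Attach case locative i- (before consonant 'b') → ibaktsa.
Attach definiteness indefinite yo- → yoibaktsa.
Attach noun class class IV az- → azyoibaktsa.
Nasal assimilation: no change.

azyoibaktsa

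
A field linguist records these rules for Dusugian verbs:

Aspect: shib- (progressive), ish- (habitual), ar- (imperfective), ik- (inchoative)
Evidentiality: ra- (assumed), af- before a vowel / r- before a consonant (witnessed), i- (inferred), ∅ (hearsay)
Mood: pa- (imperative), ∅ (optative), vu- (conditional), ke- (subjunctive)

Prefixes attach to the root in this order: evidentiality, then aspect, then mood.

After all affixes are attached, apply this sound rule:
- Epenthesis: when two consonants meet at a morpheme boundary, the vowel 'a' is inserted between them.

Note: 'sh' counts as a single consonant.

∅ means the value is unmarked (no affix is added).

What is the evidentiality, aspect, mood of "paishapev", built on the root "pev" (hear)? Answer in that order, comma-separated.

Segment: pa-ish-pev.
evidentiality: ∅ → hearsay.
aspect: ish- → habitual.
mood: pa- → imperative.

hearsay, habitual, imperative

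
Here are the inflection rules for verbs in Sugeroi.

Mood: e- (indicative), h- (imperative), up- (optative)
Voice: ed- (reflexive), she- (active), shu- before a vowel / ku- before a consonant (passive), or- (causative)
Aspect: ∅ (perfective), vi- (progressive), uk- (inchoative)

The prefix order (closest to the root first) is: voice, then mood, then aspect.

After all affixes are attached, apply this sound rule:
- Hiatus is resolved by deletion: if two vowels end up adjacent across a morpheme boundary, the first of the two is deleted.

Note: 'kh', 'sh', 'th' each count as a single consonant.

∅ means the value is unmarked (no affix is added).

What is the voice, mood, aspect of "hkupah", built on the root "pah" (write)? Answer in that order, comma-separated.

Segment: h-ku-pah.
voice: shu/ku- → passive.
mood: h- → imperative.
aspect: ∅ → perfective.

passive, imperative, perfective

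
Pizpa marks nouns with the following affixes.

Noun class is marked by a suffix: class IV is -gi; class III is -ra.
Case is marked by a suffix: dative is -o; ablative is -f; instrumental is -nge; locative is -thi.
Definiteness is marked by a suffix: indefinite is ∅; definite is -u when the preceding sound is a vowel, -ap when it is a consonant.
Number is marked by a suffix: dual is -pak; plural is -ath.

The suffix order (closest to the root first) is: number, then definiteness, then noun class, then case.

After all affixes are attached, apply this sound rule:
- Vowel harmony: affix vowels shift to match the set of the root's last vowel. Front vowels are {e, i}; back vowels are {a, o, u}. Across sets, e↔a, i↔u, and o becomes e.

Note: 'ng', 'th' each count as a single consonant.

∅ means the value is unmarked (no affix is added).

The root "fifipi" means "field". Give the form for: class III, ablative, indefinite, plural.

Attach number plural -ath → fifipiath.
definiteness = indefinite: zero marking, form stays fifipiath.
Attach noun class class III -ra → fifipiathra.
Attach case ablative -f → fifipiathraf.
Apply vowel harmony: fifipiathraf → fifipiethref.

fifipiethref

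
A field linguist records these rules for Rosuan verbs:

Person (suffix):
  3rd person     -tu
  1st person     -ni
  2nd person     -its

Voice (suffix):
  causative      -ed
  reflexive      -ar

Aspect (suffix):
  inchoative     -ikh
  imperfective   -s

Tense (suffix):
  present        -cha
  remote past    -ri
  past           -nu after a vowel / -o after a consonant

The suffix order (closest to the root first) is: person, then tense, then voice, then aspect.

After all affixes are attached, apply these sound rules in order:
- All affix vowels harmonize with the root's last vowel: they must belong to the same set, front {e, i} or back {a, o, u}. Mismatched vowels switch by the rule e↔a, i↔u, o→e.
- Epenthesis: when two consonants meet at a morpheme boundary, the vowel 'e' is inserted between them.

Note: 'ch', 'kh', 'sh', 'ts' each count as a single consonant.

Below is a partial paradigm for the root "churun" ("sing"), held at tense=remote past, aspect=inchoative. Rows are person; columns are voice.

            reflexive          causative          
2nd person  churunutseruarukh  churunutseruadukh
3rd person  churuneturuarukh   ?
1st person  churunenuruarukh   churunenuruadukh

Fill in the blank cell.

churuneturuadukh

Attach person 3rd person -tu → churuntu.
Attach tense remote past -ri → churunturi.
Attach voice causative -ed → churunturied.
Attach aspect inchoative -ikh → churunturiedikh.
Apply vowel harmony: churunturiedikh → churunturuadukh.
Apply epenthesis: churunturuadukh → churuneturuadukh.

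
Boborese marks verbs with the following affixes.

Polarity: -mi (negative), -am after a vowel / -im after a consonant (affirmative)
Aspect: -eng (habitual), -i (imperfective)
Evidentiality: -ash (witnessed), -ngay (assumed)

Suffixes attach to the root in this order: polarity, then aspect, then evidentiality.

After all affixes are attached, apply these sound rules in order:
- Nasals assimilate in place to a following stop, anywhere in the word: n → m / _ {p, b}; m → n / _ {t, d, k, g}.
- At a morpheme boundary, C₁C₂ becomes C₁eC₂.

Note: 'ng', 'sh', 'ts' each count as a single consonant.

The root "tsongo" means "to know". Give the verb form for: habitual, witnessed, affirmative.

Attach polarity affirmative -am (after vowel 'o') → tsongoam.
Attach aspect habitual -eng → tsongoameng.
Attach evidentiality witnessed -ash → tsongoamengash.
Nasal assimilation: no change.
Epenthesis: no change.

tsongoamengash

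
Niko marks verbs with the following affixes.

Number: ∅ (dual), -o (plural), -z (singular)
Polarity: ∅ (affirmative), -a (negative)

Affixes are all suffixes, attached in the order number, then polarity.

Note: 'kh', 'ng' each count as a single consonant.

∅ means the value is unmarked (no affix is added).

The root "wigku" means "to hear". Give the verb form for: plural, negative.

Attach number plural -o → wigkuo.
Attach polarity negative -a → wigkuoa.

wigkuoa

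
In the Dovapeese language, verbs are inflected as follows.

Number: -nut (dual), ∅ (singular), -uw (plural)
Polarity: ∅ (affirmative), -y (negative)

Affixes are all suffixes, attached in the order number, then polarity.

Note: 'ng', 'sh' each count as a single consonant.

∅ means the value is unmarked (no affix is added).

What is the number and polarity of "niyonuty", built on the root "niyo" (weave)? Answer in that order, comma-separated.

Segment: niyo-nut-y.
number: -nut → dual.
polarity: -y → negative.

dual, negative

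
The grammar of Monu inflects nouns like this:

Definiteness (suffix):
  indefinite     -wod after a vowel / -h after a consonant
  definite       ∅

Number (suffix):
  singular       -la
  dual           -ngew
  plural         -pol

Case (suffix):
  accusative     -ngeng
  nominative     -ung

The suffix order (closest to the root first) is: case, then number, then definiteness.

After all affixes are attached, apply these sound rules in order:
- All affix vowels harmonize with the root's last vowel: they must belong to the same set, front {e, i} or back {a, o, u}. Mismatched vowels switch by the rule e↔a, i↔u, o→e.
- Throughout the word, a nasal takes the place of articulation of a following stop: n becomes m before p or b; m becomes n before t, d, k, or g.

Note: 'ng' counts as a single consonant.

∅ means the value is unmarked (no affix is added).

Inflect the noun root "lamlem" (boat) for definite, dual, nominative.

Attach case nominative -ung → lamlemung.
Attach number dual -ngew → lamlemungngew.
definiteness = definite: zero marking, form stays lamlemungngew.
Apply vowel harmony: lamlemungngew → lamlemingngew.
Nasal assimilation: no change.

lamlemingngew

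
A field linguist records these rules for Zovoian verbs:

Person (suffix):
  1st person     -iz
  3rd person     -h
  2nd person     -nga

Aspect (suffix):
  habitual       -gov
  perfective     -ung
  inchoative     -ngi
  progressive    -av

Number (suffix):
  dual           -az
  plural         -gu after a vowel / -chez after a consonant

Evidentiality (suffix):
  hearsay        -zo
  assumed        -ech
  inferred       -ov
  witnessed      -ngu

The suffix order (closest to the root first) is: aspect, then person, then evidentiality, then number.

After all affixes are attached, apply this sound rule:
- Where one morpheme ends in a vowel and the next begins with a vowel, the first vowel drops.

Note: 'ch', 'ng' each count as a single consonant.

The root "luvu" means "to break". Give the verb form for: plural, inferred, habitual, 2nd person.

luvugovngovchez

Attach aspect habitual -gov → luvugov.
Attach person 2nd person -nga → luvugovnga.
Attach evidentiality inferred -ov → luvugovngaov.
Attach number plural -chez (after consonant 'v') → luvugovngaovchez.
Apply vowel deletion: luvugovngaovchez → luvugovngovchez.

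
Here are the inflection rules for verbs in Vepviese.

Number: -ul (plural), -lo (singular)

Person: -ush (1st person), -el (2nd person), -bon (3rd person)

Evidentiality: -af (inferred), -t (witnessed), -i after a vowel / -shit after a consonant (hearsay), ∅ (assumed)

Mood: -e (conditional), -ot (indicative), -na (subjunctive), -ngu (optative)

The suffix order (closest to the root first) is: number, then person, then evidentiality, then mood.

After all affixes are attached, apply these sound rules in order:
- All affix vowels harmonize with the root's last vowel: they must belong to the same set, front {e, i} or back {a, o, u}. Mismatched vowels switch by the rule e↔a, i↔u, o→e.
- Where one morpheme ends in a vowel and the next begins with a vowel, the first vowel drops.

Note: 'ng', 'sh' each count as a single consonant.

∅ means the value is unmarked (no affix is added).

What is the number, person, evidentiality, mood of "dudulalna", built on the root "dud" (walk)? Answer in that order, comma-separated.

Segment: dud-ul-el-na.
number: -ul → plural.
person: -el → 2nd person.
evidentiality: ∅ → assumed.
mood: -na → subjunctive.

plural, 2nd person, assumed, subjunctive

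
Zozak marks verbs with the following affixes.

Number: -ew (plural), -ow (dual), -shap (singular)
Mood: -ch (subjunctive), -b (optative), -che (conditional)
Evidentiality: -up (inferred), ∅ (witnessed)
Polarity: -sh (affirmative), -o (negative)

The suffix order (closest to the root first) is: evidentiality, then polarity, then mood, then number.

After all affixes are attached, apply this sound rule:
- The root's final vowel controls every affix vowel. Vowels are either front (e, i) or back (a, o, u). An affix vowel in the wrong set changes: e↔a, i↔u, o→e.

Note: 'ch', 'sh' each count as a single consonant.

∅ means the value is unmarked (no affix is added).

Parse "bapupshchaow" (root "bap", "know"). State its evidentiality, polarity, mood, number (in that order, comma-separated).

Segment: bap-up-sh-che-ow.
evidentiality: -up → inferred.
polarity: -sh → affirmative.
mood: -che → conditional.
number: -ow → dual.

inferred, affirmative, conditional, dual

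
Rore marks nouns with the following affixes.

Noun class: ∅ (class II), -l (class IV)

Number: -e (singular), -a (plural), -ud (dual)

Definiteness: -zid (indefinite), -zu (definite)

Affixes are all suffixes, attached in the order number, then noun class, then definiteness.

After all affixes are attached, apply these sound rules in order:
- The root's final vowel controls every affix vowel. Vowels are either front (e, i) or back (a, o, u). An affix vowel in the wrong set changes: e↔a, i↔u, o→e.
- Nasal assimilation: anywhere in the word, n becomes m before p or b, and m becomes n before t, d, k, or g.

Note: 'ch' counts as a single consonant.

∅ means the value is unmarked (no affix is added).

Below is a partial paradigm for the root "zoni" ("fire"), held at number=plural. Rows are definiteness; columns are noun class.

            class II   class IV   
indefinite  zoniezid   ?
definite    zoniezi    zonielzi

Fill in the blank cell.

zonielzid

Attach number plural -a → zonia.
Attach noun class class IV -l → zonial.
Attach definiteness indefinite -zid → zonialzid.
Apply vowel harmony: zonialzid → zonielzid.
Nasal assimilation: no change.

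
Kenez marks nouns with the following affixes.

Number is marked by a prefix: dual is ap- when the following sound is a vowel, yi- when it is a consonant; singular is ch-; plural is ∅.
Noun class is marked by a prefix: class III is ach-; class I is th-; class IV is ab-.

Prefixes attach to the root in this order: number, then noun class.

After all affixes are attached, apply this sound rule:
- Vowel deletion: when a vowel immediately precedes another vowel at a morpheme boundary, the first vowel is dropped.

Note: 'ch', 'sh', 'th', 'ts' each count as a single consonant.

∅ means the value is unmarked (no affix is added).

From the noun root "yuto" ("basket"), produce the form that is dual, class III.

Attach number dual yi- (before consonant 'y') → yiyuto.
Attach noun class class III ach- → achyiyuto.
Vowel deletion: no change.

achyiyuto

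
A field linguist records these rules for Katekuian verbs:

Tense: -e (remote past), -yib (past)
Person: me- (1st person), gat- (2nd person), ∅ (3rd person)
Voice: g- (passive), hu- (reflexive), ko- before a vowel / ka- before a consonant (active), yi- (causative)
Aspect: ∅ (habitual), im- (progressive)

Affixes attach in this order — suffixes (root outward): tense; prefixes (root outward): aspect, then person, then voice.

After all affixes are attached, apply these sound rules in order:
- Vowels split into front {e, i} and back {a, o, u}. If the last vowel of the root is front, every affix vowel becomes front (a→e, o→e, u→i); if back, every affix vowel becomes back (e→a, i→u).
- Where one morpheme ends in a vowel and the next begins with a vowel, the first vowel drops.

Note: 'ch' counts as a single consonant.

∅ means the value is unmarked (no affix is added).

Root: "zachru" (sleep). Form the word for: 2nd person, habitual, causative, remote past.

aspect = habitual: zero marking, form stays zachru.
Attach person 2nd person gat- → gatzachru.
Attach tense remote past -e → gatzachrue.
Attach voice causative yi- → yigatzachrue.
Apply vowel harmony: yigatzachrue → yugatzachrua.
Apply vowel deletion: yugatzachrua → yugatzachra.

yugatzachra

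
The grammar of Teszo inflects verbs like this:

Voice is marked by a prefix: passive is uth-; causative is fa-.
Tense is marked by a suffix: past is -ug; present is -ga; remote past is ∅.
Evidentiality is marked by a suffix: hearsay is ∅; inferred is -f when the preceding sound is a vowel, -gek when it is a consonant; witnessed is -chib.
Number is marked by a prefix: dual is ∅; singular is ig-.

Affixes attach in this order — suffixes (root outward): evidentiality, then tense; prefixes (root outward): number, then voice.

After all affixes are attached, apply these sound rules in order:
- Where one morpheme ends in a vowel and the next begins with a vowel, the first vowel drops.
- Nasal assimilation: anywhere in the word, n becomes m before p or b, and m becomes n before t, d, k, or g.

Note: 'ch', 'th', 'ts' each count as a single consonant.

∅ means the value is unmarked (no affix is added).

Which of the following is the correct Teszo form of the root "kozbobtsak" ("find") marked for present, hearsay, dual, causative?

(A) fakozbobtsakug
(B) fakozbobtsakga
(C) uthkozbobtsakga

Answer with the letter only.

number = dual: zero marking, form stays kozbobtsak.
Attach voice causative fa- → fakozbobtsak.
evidentiality = hearsay: zero marking, form stays fakozbobtsak.
Attach tense present -ga → fakozbobtsakga.
Vowel deletion: no change.
Nasal assimilation: no change.
So the correct form is fakozbobtsakga, option (B).
(A) fakozbobtsakug is wrong: it uses past instead of present for tense.
(C) uthkozbobtsakga is wrong: it uses passive instead of causative for voice.

B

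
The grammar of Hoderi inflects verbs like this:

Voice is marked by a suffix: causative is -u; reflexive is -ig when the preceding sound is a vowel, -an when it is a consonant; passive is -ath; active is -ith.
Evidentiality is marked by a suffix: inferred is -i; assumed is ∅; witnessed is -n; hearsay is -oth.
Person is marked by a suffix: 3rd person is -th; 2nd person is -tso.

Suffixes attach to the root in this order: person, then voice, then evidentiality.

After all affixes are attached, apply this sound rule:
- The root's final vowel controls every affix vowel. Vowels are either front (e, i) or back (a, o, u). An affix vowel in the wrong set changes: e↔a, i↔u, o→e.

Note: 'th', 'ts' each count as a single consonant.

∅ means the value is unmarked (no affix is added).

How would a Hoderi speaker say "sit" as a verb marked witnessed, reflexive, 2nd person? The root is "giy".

Attach person 2nd person -tso → giytso.
Attach voice reflexive -ig (after vowel 'o') → giytsoig.
Attach evidentiality witnessed -n → giytsoign.
Apply vowel harmony: giytsoign → giytseign.

giytseign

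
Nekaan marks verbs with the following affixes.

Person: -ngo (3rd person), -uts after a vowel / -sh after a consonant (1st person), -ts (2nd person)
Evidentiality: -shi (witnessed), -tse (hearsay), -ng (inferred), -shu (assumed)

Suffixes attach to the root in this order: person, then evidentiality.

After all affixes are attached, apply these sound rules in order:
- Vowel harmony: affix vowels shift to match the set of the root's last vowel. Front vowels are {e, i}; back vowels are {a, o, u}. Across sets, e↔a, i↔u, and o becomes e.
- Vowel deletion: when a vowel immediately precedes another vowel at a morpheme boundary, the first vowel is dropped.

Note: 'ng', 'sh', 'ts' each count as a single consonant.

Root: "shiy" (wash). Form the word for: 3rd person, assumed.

Attach person 3rd person -ngo → shiyngo.
Attach evidentiality assumed -shu → shiyngoshu.
Apply vowel harmony: shiyngoshu → shiyngeshi.
Vowel deletion: no change.

shiyngeshi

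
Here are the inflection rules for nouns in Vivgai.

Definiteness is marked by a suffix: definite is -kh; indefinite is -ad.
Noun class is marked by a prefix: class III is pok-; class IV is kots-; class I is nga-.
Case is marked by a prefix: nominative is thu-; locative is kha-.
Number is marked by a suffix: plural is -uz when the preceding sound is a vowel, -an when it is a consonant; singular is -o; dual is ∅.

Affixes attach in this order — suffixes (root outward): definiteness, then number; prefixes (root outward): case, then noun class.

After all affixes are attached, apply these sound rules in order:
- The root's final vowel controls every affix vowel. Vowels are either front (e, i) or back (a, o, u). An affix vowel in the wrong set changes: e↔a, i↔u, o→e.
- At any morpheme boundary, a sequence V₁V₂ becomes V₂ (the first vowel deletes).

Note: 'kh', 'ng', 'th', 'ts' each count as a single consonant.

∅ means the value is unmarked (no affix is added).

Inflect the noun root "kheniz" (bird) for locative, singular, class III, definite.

Attach definiteness definite -kh → khenizkh.
Attach number singular -o → khenizkho.
Attach case locative kha- → khakhenizkho.
Attach noun class class III pok- → pokkhakhenizkho.
Apply vowel harmony: pokkhakhenizkho → pekkhekhenizkhe.
Vowel deletion: no change.

pekkhekhenizkhe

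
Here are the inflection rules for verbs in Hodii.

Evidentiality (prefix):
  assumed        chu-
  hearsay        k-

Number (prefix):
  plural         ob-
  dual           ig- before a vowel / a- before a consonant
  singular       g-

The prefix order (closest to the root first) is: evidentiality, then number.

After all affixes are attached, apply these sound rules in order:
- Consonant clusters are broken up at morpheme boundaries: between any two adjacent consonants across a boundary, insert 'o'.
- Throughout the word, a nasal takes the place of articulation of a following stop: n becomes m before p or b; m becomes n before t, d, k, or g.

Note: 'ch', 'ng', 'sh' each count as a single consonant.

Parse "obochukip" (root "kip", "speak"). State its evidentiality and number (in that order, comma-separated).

Segment: ob-chu-kip.
evidentiality: chu- → assumed.
number: ob- → plural.

assumed, plural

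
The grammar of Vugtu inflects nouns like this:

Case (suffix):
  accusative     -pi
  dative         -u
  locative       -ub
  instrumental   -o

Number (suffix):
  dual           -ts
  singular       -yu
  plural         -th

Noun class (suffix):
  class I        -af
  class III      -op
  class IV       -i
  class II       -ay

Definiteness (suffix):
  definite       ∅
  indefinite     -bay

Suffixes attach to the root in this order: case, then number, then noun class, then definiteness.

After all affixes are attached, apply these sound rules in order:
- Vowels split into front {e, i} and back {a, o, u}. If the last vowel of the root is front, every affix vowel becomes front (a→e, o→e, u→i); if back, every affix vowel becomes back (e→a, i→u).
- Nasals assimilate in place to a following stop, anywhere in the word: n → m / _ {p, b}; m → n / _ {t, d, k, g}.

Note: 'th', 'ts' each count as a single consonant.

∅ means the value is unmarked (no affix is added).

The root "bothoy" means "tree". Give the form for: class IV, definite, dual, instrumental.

Attach case instrumental -o → bothoyo.
Attach number dual -ts → bothoyots.
Attach noun class class IV -i → bothoyotsi.
definiteness = definite: zero marking, form stays bothoyotsi.
Apply vowel harmony: bothoyotsi → bothoyotsu.
Nasal assimilation: no change.

bothoyotsu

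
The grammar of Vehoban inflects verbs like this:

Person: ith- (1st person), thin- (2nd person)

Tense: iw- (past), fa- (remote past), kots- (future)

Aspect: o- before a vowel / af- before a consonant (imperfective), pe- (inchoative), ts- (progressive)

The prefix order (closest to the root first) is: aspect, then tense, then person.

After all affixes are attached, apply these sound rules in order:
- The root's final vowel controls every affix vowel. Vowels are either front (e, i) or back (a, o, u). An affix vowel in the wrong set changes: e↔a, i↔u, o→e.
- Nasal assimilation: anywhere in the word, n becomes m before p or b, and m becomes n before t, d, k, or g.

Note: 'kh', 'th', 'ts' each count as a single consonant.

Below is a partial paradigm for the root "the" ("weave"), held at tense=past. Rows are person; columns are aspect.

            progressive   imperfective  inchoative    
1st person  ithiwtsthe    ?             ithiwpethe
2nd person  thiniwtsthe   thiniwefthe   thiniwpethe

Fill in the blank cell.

ithiwefthe

Attach aspect imperfective af- (before consonant 'th') → afthe.
Attach tense past iw- → iwafthe.
Attach person 1st person ith- → ithiwafthe.
Apply vowel harmony: ithiwafthe → ithiwefthe.
Nasal assimilation: no change.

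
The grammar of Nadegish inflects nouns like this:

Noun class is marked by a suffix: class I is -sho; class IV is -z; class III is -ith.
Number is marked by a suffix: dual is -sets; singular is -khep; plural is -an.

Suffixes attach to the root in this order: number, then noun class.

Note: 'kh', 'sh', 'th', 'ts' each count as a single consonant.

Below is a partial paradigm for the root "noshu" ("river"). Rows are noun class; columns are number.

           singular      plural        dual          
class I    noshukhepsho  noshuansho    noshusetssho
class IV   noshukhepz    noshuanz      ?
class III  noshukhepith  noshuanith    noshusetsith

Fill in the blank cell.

noshusetsz

Attach number dual -sets → noshusets.
Attach noun class class IV -z → noshusetsz.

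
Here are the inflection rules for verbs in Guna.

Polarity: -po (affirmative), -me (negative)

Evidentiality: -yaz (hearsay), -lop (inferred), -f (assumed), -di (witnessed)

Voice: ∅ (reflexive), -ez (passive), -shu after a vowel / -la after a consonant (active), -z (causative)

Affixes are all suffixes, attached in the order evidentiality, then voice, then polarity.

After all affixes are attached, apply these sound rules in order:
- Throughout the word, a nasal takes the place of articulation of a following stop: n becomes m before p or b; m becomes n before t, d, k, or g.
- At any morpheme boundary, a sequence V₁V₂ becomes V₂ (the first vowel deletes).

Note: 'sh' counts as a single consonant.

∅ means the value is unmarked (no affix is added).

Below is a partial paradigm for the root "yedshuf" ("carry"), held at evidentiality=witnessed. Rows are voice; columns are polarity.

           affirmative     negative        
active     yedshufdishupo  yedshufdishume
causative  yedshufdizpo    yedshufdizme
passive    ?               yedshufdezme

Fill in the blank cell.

yedshufdezpo

Attach evidentiality witnessed -di → yedshufdi.
Attach voice passive -ez → yedshufdiez.
Attach polarity affirmative -po → yedshufdiezpo.
Nasal assimilation: no change.
Apply vowel deletion: yedshufdiezpo → yedshufdezpo.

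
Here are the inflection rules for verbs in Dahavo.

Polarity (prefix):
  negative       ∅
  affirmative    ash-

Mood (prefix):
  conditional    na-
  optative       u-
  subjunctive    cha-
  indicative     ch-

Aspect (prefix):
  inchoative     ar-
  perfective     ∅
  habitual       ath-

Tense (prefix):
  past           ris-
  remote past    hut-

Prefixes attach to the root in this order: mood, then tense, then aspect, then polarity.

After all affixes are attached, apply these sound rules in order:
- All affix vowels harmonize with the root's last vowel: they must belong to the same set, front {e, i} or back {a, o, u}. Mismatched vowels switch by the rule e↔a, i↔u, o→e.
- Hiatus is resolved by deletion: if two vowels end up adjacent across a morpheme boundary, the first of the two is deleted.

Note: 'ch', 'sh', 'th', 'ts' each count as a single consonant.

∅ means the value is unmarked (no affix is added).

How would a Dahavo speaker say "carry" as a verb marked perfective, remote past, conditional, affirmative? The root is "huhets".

eshhitnehuhets

Attach mood conditional na- → nahuhets.
Attach tense remote past hut- → hutnahuhets.
aspect = perfective: zero marking, form stays hutnahuhets.
Attach polarity affirmative ash- → ashhutnahuhets.
Apply vowel harmony: ashhutnahuhets → eshhitnehuhets.
Vowel deletion: no change.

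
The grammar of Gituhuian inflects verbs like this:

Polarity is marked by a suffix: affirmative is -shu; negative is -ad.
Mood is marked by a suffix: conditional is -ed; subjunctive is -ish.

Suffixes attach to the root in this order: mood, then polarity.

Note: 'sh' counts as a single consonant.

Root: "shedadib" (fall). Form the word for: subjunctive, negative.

shedadibishad

Attach mood subjunctive -ish → shedadibish.
Attach polarity negative -ad → shedadibishad.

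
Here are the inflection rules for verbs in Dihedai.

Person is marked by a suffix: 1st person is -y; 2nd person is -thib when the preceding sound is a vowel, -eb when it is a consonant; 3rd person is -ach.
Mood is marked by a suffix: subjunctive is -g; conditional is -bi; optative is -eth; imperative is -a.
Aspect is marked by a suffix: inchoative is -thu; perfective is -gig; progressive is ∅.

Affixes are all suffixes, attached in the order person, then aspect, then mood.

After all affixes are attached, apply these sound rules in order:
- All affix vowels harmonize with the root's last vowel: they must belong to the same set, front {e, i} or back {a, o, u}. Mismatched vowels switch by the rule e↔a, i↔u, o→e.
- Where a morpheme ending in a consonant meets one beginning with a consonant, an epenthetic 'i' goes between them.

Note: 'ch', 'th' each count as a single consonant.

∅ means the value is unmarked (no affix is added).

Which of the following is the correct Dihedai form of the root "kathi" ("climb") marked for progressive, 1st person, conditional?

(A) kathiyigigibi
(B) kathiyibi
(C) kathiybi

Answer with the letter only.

Attach person 1st person -y → kathiy.
aspect = progressive: zero marking, form stays kathiy.
Attach mood conditional -bi → kathiybi.
Vowel harmony: no change.
Apply epenthesis: kathiybi → kathiyibi.
So the correct form is kathiyibi, option (B).
(C) kathiybi is wrong: it fails to apply the sound rule(s).
(A) kathiyigigibi is wrong: it uses perfective instead of progressive for aspect.

B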